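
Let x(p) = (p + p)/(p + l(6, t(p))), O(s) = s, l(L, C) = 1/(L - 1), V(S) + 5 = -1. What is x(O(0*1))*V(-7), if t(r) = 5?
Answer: 0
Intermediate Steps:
V(S) = -6 (V(S) = -5 - 1 = -6)
l(L, C) = 1/(-1 + L)
x(p) = 2*p/(1/5 + p) (x(p) = (p + p)/(p + 1/(-1 + 6)) = (2*p)/(p + 1/5) = (2*p)/(1/5 + p) = 2*p/(1/5 + p))
x(O(0*1))*V(-7) = (10*(0*1)/(1 + 5*(0*1)))*(-6) = (10*0/(1 + 5*0))*(-6) = (10*0/(1 + 0))*(-6) = (10*0/1)*(-6) = (10*0*1)*(-6) = 0*(-6) = 0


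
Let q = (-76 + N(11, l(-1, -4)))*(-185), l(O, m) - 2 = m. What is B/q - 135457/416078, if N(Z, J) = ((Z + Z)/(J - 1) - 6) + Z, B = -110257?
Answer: -143515529213/18088991050 ≈ -7.9339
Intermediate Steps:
l(O, m) = 2 + m
N(Z, J) = -6 + Z + 2*Z/(-1 + J) (N(Z, J) = ((2*Z)/(-1 + J) - 6) + Z = (2*Z/(-1 + J) - 6) + Z = (-6 + 2*Z/(-1 + J)) + Z = -6 + Z + 2*Z/(-1 + J))
q = 43475/3 (q = (-76 + (6 + 11 - 6*(2 - 4) + (2 - 4)*11)/(-1 + (2 - 4)))*(-185) = (-76 + (6 + 11 - 6*(-2) - 2*11)/(-1 - 2))*(-185) = (-76 + (6 + 11 + 12 - 22)/(-3))*(-185) = (-76 - ⅓*7)*(-185) = (-76 - 7/3)*(-185) = -235/3*(-185) = 43475/3 ≈ 14492.)
B/q - 135457/416078 = -110257/43475/3 - 135457/416078 = -110257*3/43475 - 135457*1/416078 = -330771/43475 - 135457/416078 = -143515529213/18088991050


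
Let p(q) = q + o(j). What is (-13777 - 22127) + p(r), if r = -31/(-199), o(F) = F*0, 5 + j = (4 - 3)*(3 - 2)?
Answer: -7144865/199 ≈ -35904.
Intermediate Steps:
j = -4 (j = -5 + (4 - 3)*(3 - 2) = -5 + 1*1 = -5 + 1 = -4)
o(F) = 0
r = 31/199 (r = -31*(-1/199) = 31/199 ≈ 0.15578)
p(q) = q (p(q) = q + 0 = q)
(-13777 - 22127) + p(r) = (-13777 - 22127) + 31/199 = -35904 + 31/199 = -7144865/199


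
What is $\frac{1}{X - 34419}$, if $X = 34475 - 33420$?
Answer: $- \frac{1}{33364} \approx -2.9972 \cdot 10^{-5}$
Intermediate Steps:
$X = 1055$
$\frac{1}{X - 34419} = \frac{1}{1055 - 34419} = \frac{1}{-33364} = - \frac{1}{33364}$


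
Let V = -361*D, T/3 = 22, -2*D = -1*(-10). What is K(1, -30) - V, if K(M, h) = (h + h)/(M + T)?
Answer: -120995/67 ≈ -1805.9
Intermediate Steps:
D = -5 (D = -(-1)*(-10)/2 = -½*10 = -5)
T = 66 (T = 3*22 = 66)
V = 1805 (V = -361*(-5) = 1805)
K(M, h) = 2*h/(66 + M) (K(M, h) = (h + h)/(M + 66) = (2*h)/(66 + M) = 2*h/(66 + M))
K(1, -30) - V = 2*(-30)/(66 + 1) - 1*1805 = 2*(-30)/67 - 1805 = 2*(-30)*(1/67) - 1805 = -60/67 - 1805 = -120995/67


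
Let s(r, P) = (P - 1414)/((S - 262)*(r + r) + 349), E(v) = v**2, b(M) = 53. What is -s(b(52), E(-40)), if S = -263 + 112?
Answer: 186/43429 ≈ 0.0042829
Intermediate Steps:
S = -151
s(r, P) = (-1414 + P)/(349 - 826*r) (s(r, P) = (P - 1414)/((-151 - 262)*(r + r) + 349) = (-1414 + P)/(-826*r + 349) = (-1414 + P)/(349 - 826*r))
-s(b(52), E(-40)) = -(1414 - 1*(-40)**2)/(-349 + 826*53) = -(1414 - 1*1600)/(-349 + 43778) = -(1414 - 1600)/43429 = -(-186)/43429 = -1*(-186/43429) = 186/43429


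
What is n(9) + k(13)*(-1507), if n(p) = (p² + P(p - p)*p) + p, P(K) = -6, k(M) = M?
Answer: -19555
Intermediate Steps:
n(p) = p² - 5*p (n(p) = (p² - 6*p) + p = p² - 5*p)
n(9) + k(13)*(-1507) = 9*(-5 + 9) + 13*(-1507) = 9*4 - 19591 = 36 - 19591 = -19555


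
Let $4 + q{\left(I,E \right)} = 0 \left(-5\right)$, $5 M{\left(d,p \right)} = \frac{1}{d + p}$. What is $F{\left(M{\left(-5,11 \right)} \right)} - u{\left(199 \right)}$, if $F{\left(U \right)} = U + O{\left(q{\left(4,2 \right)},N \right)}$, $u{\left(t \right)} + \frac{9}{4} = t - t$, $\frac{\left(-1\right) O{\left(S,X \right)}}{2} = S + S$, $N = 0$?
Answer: $\frac{1097}{60} \approx 18.283$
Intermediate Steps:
$M{\left(d,p \right)} = \frac{1}{5 \left(d + p\right)}$
$q{\left(I,E \right)} = -4$ ($q{\left(I,E \right)} = -4 + 0 \left(-5\right) = -4 + 0 = -4$)
$O{\left(S,X \right)} = - 4 S$ ($O{\left(S,X \right)} = - 2 \left(S + S\right) = - 2 \cdot 2 S = - 4 S$)
$u{\left(t \right)} = - \frac{9}{4}$ ($u{\left(t \right)} = - \frac{9}{4} + \left(t - t\right) = - \frac{9}{4} + 0 = - \frac{9}{4}$)
$F{\left(U \right)} = 16 + U$ ($F{\left(U \right)} = U - -16 = U + 16 = 16 + U$)
$F{\left(M{\left(-5,11 \right)} \right)} - u{\left(199 \right)} = \left(16 + \frac{1}{5 \left(-5 + 11\right)}\right) - - \frac{9}{4} = \left(16 + \frac{1}{5 \cdot 6}\right) + \frac{9}{4} = \left(16 + \frac{1}{5} \cdot \frac{1}{6}\right) + \frac{9}{4} = \left(16 + \frac{1}{30}\right) + \frac{9}{4} = \frac{481}{30} + \frac{9}{4} = \frac{1097}{60}$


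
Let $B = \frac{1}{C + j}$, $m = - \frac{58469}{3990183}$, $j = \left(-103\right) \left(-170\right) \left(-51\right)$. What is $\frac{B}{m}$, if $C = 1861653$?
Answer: $- \frac{1330061}{18878529189} \approx -7.0454 \cdot 10^{-5}$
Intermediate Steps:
$j = -893010$ ($j = 17510 \left(-51\right) = -893010$)
$m = - \frac{58469}{3990183}$ ($m = \left(-58469\right) \frac{1}{3990183} = - \frac{58469}{3990183} \approx -0.014653$)
$B = \frac{1}{968643}$ ($B = \frac{1}{1861653 - 893010} = \frac{1}{968643} \approx 1.0324 \cdot 10^{-6}$)
$\frac{B}{m} = \frac{1}{968643 \left(- \frac{58469}{3990183}\right)} = \frac{1}{968643} \left(- \frac{3990183}{58469}\right) = - \frac{1330061}{18878529189}$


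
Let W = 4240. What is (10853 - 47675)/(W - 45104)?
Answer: 18411/20432 ≈ 0.90109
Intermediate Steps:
(10853 - 47675)/(W - 45104) = (10853 - 47675)/(4240 - 45104) = -36822/(-40864) = -36822*(-1/40864) = 18411/20432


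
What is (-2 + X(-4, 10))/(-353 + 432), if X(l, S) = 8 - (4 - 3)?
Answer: 5/79 ≈ 0.063291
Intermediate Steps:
X(l, S) = 7 (X(l, S) = 8 - 1*1 = 8 - 1 = 7)
(-2 + X(-4, 10))/(-353 + 432) = (-2 + 7)/(-353 + 432) = 5/79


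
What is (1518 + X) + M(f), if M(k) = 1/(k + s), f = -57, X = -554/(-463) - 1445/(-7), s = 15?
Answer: 33556043/19446 ≈ 1725.6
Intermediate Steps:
X = 672913/3241 (X = -554*(-1/463) - 1445*(-1/7) = 554/463 + 1445/7 = 672913/3241 ≈ 207.63)
M(k) = 1/(15 + k) (M(k) = 1/(k + 15) = 1/(15 + k))
(1518 + X) + M(f) = (1518 + 672913/3241) + 1/(15 - 57) = 5592751/3241 + 1/(-42) = 5592751/3241 - 1/42 = 33556043/19446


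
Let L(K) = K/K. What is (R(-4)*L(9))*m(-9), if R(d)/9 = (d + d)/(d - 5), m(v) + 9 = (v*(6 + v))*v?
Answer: -2016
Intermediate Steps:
L(K) = 1
m(v) = -9 + v²*(6 + v) (m(v) = -9 + (v*(6 + v))*v = -9 + v²*(6 + v))
R(d) = 18*d/(-5 + d) (R(d) = 9*((d + d)/(d - 5)) = 9*((2*d)/(-5 + d)) = 9*(2*d/(-5 + d)) = 18*d/(-5 + d))
(R(-4)*L(9))*m(-9) = ((18*(-4)/(-5 - 4))*1)*(-9 + (-9)³ + 6*(-9)²) = ((18*(-4)/(-9))*1)*(-9 - 729 + 6*81) = ((18*(-4)*(-⅑))*1)*(-9 - 729 + 486) = (8*1)*(-252) = 8*(-252) = -2016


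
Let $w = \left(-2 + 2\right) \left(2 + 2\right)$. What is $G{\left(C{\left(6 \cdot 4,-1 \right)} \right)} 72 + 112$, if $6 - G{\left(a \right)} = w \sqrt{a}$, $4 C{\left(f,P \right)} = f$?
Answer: $544$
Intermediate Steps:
$w = 0$ ($w = 0 \cdot 4 = 0$)
$C{\left(f,P \right)} = \frac{f}{4}$
$G{\left(a \right)} = 6$ ($G{\left(a \right)} = 6 - 0 \sqrt{a} = 6 - 0 = 6 + 0 = 6$)
$G{\left(C{\left(6 \cdot 4,-1 \right)} \right)} 72 + 112 = 6 \cdot 72 + 112 = 432 + 112 = 544$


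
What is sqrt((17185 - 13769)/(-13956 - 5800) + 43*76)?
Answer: sqrt(79714462322)/4939 ≈ 57.165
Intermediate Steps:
sqrt((17185 - 13769)/(-13956 - 5800) + 43*76) = sqrt(3416/(-19756) + 3268) = sqrt(3416*(-1/19756) + 3268) = sqrt(-854/4939 + 3268) = sqrt(16139798/4939) = sqrt(79714462322)/4939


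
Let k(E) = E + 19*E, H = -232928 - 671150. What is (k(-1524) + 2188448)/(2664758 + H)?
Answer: 269746/220085 ≈ 1.2256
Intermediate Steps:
H = -904078
k(E) = 20*E
(k(-1524) + 2188448)/(2664758 + H) = (20*(-1524) + 2188448)/(2664758 - 904078) = (-30480 + 2188448)/1760680 = 2157968*(1/1760680) = 269746/220085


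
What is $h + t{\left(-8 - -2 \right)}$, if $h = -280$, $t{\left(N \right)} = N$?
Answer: $-286$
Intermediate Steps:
$h + t{\left(-8 - -2 \right)} = -280 - 6 = -286$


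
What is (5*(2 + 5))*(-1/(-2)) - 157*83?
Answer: -26027/2 ≈ -13014.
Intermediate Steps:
(5*(2 + 5))*(-1/(-2)) - 157*83 = (5*7)*(-1*(-½)) - 13031 = 35*(½) - 13031 = 35/2 - 13031 = -26027/2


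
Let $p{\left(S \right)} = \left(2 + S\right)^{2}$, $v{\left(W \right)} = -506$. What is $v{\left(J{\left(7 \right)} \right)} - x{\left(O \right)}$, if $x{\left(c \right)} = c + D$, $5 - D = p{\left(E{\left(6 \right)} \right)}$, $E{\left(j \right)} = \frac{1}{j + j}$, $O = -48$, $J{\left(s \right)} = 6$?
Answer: $- \frac{66047}{144} \approx -458.66$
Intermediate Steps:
$E{\left(j \right)} = \frac{1}{2 j}$
$D = \frac{95}{144}$ ($D = 5 - \left(2 + \frac{1}{2 \cdot 6}\right)^{2} = 5 - \left(2 + \frac{1}{2} \cdot \frac{1}{6}\right)^{2} = 5 - \left(2 + \frac{1}{12}\right)^{2} = 5 - \left(\frac{25}{12}\right)^{2} = 5 - \frac{625}{144} = \frac{95}{144} \approx 0.65972$)
$x{\left(c \right)} = \frac{95}{144} + c$ ($x{\left(c \right)} = c + \frac{95}{144} = \frac{95}{144} + c$)
$v{\left(J{\left(7 \right)} \right)} - x{\left(O \right)} = -506 - \left(\frac{95}{144} - 48\right) = -506 - - \frac{6817}{144} = -506 + \frac{6817}{144} = - \frac{66047}{144}$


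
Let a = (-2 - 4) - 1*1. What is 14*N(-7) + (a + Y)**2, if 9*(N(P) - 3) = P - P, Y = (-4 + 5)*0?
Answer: 91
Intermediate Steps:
Y = 0 (Y = 1*0 = 0)
a = -7 (a = -6 - 1 = -7)
N(P) = 3 (N(P) = 3 + (P - P)/9 = 3 + (1/9)*0 = 3 + 0 = 3)
14*N(-7) + (a + Y)**2 = 14*3 + (-7 + 0)**2 = 42 + (-7)**2 = 42 + 49 = 91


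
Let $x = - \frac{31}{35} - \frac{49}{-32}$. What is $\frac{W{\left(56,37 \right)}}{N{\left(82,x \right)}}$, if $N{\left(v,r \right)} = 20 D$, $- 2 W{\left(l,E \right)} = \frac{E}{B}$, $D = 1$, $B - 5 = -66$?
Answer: $\frac{37}{2440} \approx 0.015164$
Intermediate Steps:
$B = -61$ ($B = 5 - 66 = -61$)
$W{\left(l,E \right)} = \frac{E}{122}$ ($W{\left(l,E \right)} = - \frac{E \frac{1}{-61}}{2} = - \frac{E \left(- \frac{1}{61}\right)}{2} = - \frac{\left(- \frac{1}{61}\right) E}{2} = \frac{E}{122}$)
$x = \frac{723}{1120}$ ($x = \left(-31\right) \frac{1}{35} - - \frac{49}{32} = - \frac{31}{35} + \frac{49}{32} = \frac{723}{1120} \approx 0.64554$)
$N{\left(v,r \right)} = 20$ ($N{\left(v,r \right)} = 20 \cdot 1 = 20$)
$\frac{W{\left(56,37 \right)}}{N{\left(82,x \right)}} = \frac{\frac{1}{122} \cdot 37}{20} = \frac{37}{122} \cdot \frac{1}{20} = \frac{37}{2440}$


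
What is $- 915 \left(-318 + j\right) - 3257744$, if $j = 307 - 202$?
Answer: $-3062849$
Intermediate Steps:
$j = 105$ ($j = 307 - 202 = 105$)
$- 915 \left(-318 + j\right) - 3257744 = - 915 \left(-318 + 105\right) - 3257744 = \left(-915\right) \left(-213\right) - 3257744 = 194895 - 3257744 = -3062849$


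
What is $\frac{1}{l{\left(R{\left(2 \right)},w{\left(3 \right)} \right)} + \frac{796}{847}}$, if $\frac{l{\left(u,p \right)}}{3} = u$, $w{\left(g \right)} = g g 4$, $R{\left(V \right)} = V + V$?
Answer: $\frac{847}{10960} \approx 0.077281$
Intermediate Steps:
$R{\left(V \right)} = 2 V$
$w{\left(g \right)} = 4 g^{2}$ ($w{\left(g \right)} = g^{2} \cdot 4 = 4 g^{2}$)
$l{\left(u,p \right)} = 3 u$
$\frac{1}{l{\left(R{\left(2 \right)},w{\left(3 \right)} \right)} + \frac{796}{847}} = \frac{1}{3 \cdot 2 \cdot 2 + \frac{796}{847}} = \frac{1}{3 \cdot 4 + 796 \cdot \frac{1}{847}} = \frac{1}{12 + \frac{796}{847}} = \frac{1}{\frac{10960}{847}} = \frac{847}{10960}$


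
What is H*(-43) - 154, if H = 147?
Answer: -6475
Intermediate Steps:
H*(-43) - 154 = 147*(-43) - 154 = -6321 - 154 = -6475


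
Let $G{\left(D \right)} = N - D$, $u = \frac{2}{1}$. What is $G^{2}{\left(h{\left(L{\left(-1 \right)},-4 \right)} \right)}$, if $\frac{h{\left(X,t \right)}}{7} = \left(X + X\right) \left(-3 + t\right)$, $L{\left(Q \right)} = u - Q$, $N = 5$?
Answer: $89401$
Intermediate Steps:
$u = 2$ ($u = 2 \cdot 1 = 2$)
$L{\left(Q \right)} = 2 - Q$
$h{\left(X,t \right)} = 14 X \left(-3 + t\right)$ ($h{\left(X,t \right)} = 7 \left(X + X\right) \left(-3 + t\right) = 7 \cdot 2 X \left(-3 + t\right) = 14 X \left(-3 + t\right)$)
$G{\left(D \right)} = 5 - D$
$G^{2}{\left(h{\left(L{\left(-1 \right)},-4 \right)} \right)} = \left(5 - 14 \left(2 - -1\right) \left(-3 - 4\right)\right)^{2} = \left(5 - 14 \left(2 + 1\right) \left(-7\right)\right)^{2} = \left(5 - 14 \cdot 3 \left(-7\right)\right)^{2} = \left(5 - -294\right)^{2} = \left(5 + 294\right)^{2} = 299^{2} = 89401$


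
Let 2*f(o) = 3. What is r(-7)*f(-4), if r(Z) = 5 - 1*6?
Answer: -3/2 ≈ -1.5000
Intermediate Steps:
r(Z) = -1 (r(Z) = 5 - 6 = -1)
f(o) = 3/2 (f(o) = (½)*3 = 3/2)
r(-7)*f(-4) = -1*3/2 = -3/2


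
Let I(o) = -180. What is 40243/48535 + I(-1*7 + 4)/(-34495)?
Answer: 279383717/334842965 ≈ 0.83437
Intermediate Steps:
40243/48535 + I(-1*7 + 4)/(-34495) = 40243/48535 - 180/(-34495) = 40243*(1/48535) - 180*(-1/34495) = 40243/48535 + 36/6899 = 279383717/334842965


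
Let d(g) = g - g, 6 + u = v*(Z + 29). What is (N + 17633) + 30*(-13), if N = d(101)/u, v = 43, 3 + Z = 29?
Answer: 17243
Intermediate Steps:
Z = 26 (Z = -3 + 29 = 26)
u = 2359 (u = -6 + 43*(26 + 29) = -6 + 43*55 = -6 + 2365 = 2359)
d(g) = 0
N = 0 (N = 0/2359 = 0*(1/2359) = 0)
(N + 17633) + 30*(-13) = (0 + 17633) + 30*(-13) = 17633 - 390 = 17243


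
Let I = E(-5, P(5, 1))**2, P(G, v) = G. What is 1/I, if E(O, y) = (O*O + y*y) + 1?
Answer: 1/2601 ≈ 0.00038447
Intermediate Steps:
E(O, y) = 1 + O**2 + y**2 (E(O, y) = (O**2 + y**2) + 1 = 1 + O**2 + y**2)
I = 2601 (I = (1 + (-5)**2 + 5**2)**2 = (1 + 25 + 25)**2 = 51**2 = 2601)
1/I = 1/2601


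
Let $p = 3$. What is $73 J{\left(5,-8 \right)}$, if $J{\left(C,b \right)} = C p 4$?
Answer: $4380$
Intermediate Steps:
$J{\left(C,b \right)} = 12 C$ ($J{\left(C,b \right)} = C 3 \cdot 4 = 3 C 4 = 12 C$)
$73 J{\left(5,-8 \right)} = 73 \cdot 12 \cdot 5 = 73 \cdot 60 = 4380$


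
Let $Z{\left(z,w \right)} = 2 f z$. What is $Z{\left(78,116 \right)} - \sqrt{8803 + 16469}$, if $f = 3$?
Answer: $468 - 18 \sqrt{78} \approx 309.03$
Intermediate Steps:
$Z{\left(z,w \right)} = 6 z$ ($Z{\left(z,w \right)} = 2 \cdot 3 z = 6 z$)
$Z{\left(78,116 \right)} - \sqrt{8803 + 16469} = 6 \cdot 78 - \sqrt{8803 + 16469} = 468 - \sqrt{25272} = 468 - 18 \sqrt{78}$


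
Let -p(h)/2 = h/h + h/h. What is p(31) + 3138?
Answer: 3134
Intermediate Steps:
p(h) = -4 (p(h) = -2*(h/h + h/h) = -2*(1 + 1) = -2*2 = -4)
p(31) + 3138 = -4 + 3138 = 3134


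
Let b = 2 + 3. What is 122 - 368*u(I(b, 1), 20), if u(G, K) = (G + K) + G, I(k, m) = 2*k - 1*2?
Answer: -13126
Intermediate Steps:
b = 5
I(k, m) = -2 + 2*k (I(k, m) = 2*k - 2 = -2 + 2*k)
u(G, K) = K + 2*G
122 - 368*u(I(b, 1), 20) = 122 - 368*(20 + 2*(-2 + 2*5)) = 122 - 368*(20 + 2*(-2 + 10)) = 122 - 368*(20 + 2*8) = 122 - 368*(20 + 16) = 122 - 368*36 = 122 - 13248 = -13126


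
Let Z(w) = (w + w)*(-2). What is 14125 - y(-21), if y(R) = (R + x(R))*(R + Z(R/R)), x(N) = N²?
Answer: 24625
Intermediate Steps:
Z(w) = -4*w (Z(w) = (2*w)*(-2) = -4*w)
y(R) = (-4 + R)*(R + R²) (y(R) = (R + R²)*(R - 4*R/R) = (R + R²)*(R - 4*1) = (R + R²)*(R - 4) = (R + R²)*(-4 + R) = (-4 + R)*(R + R²))
14125 - y(-21) = 14125 - (-21)*(-4 + (-21)² - 3*(-21)) = 14125 - (-21)*(-4 + 441 + 63) = 14125 - (-21)*500 = 14125 - 1*(-10500) = 14125 + 10500 = 24625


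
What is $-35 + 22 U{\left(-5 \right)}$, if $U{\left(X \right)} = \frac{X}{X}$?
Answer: $-13$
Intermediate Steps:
$U{\left(X \right)} = 1$
$-35 + 22 U{\left(-5 \right)} = -35 + 22 \cdot 1 = -35 + 22 = -13$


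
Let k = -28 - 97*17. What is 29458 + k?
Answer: 27781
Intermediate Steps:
k = -1677 (k = -28 - 1649 = -1677)
29458 + k = 29458 - 1677 = 27781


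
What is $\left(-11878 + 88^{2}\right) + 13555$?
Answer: $9421$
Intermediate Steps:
$\left(-11878 + 88^{2}\right) + 13555 = \left(-11878 + 7744\right) + 13555 = -4134 + 13555 = 9421$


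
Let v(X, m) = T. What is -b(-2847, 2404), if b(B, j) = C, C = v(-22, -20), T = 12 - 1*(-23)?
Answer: -35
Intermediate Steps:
T = 35 (T = 12 + 23 = 35)
v(X, m) = 35
C = 35
b(B, j) = 35
-b(-2847, 2404) = -1*35 = -35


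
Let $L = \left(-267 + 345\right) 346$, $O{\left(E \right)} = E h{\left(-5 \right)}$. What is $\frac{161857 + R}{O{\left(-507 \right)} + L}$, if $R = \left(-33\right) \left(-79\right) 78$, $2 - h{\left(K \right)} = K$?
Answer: $\frac{365203}{23439} \approx 15.581$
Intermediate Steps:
$h{\left(K \right)} = 2 - K$
$O{\left(E \right)} = 7 E$ ($O{\left(E \right)} = E \left(2 - -5\right) = E \left(2 + 5\right) = E 7 = 7 E$)
$R = 203346$ ($R = 2607 \cdot 78 = 203346$)
$L = 26988$ ($L = 78 \cdot 346 = 26988$)
$\frac{161857 + R}{O{\left(-507 \right)} + L} = \frac{161857 + 203346}{7 \left(-507\right) + 26988} = \frac{365203}{-3549 + 26988} = \frac{365203}{23439}$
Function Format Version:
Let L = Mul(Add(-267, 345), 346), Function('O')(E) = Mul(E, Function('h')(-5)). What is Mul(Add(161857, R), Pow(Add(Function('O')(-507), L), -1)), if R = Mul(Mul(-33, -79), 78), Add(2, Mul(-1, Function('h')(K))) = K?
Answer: Rational(365203, 23439) ≈ 15.581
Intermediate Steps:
Function('h')(K) = Add(2, Mul(-1, K))
Function('O')(E) = Mul(7, E) (Function('O')(E) = Mul(E, Add(2, Mul(-1, -5))) = Mul(E, Add(2, 5)) = Mul(E, 7) = Mul(7, E))
R = 203346 (R = Mul(2607, 78) = 203346)
L = 26988 (L = Mul(78, 346) = 26988)
Mul(Add(161857, R), Pow(Add(Function('O')(-507), L), -1)) = Mul(Add(161857, 203346), Pow(Add(Mul(7, -507), 26988), -1)) = Mul(365203, Pow(Add(-3549, 26988), -1)) = Mul(365203, Pow(23439, -1)) = Mul(365203, Rational(1, 23439)) = Rational(365203, 23439)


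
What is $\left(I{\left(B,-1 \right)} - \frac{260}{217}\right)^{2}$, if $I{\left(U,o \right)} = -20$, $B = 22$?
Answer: $\frac{21160000}{47089} \approx 449.36$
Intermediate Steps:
$\left(I{\left(B,-1 \right)} - \frac{260}{217}\right)^{2} = \left(-20 - \frac{260}{217}\right)^{2} = \left(- \frac{4600}{217}\right)^{2} = \frac{21160000}{47089}$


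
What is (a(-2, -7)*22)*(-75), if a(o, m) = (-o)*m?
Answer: 23100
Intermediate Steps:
a(o, m) = -m*o
(a(-2, -7)*22)*(-75) = (-1*(-7)*(-2)*22)*(-75) = -14*22*(-75) = -308*(-75) = 23100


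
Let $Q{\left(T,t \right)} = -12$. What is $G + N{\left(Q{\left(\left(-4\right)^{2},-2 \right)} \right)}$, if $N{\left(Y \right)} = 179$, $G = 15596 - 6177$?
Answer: $9598$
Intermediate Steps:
$G = 9419$
$G + N{\left(Q{\left(\left(-4\right)^{2},-2 \right)} \right)} = 9419 + 179 = 9598$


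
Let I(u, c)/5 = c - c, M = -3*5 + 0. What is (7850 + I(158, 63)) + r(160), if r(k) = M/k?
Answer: 251197/32 ≈ 7849.9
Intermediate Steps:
M = -15 (M = -15 + 0 = -15)
I(u, c) = 0 (I(u, c) = 5*(c - c) = 5*0 = 0)
r(k) = -15/k
(7850 + I(158, 63)) + r(160) = (7850 + 0) - 15/160 = 7850 - 15*1/160 = 7850 - 3/32 = 251197/32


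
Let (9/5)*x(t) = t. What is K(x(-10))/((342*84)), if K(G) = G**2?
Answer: 625/581742 ≈ 0.0010744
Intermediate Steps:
x(t) = 5*t/9
K(x(-10))/((342*84)) = ((5/9)*(-10))**2/((342*84)) = (-50/9)**2/28728 = (2500/81)*(1/28728) = 625/581742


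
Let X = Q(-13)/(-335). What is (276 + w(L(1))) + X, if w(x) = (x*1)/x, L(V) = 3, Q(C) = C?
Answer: 92808/335 ≈ 277.04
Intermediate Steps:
w(x) = 1 (w(x) = x/x = 1)
X = 13/335 (X = -13/(-335) = -13*(-1/335) = 13/335 ≈ 0.038806)
(276 + w(L(1))) + X = (276 + 1) + 13/335 = 277 + 13/335 = 92808/335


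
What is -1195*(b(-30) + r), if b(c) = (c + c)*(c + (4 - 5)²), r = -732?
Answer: -1204560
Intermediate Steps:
b(c) = 2*c*(1 + c) (b(c) = (2*c)*(c + (-1)²) = (2*c)*(c + 1) = (2*c)*(1 + c) = 2*c*(1 + c))
-1195*(b(-30) + r) = -1195*(2*(-30)*(1 - 30) - 732) = -1195*(2*(-30)*(-29) - 732) = -1195*(1740 - 732) = -1195*1008 = -1204560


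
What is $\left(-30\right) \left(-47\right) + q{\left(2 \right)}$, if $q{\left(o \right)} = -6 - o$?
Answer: $1402$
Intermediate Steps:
$\left(-30\right) \left(-47\right) + q{\left(2 \right)} = \left(-30\right) \left(-47\right) - 8 = 1410 - 8 = 1402$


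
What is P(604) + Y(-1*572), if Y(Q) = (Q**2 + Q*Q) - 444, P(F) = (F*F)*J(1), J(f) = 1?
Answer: 1018740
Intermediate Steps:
P(F) = F**2 (P(F) = (F*F)*1 = F**2*1 = F**2)
Y(Q) = -444 + 2*Q**2 (Y(Q) = (Q**2 + Q**2) - 444 = 2*Q**2 - 444 = -444 + 2*Q**2)
P(604) + Y(-1*572) = 604**2 + (-444 + 2*(-1*572)**2) = 364816 + (-444 + 2*(-572)**2) = 364816 + (-444 + 2*327184) = 364816 + (-444 + 654368) = 364816 + 653924 = 1018740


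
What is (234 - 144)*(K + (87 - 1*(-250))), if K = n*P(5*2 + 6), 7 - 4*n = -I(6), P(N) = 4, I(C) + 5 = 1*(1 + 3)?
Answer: 30870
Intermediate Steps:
I(C) = -1 (I(C) = -5 + 1*(1 + 3) = -5 + 1*4 = -5 + 4 = -1)
n = 3/2 (n = 7/4 - (-1)*(-1)/4 = 7/4 - ¼*1 = 7/4 - ¼ = 3/2 ≈ 1.5000)
K = 6 (K = (3/2)*4 = 6)
(234 - 144)*(K + (87 - 1*(-250))) = (234 - 144)*(6 + (87 - 1*(-250))) = 90*(6 + (87 + 250)) = 90*(6 + 337) = 90*343 = 30870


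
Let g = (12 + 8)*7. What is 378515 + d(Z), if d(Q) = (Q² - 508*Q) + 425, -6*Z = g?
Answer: 3522040/9 ≈ 3.9134e+5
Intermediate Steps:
g = 140 (g = 20*7 = 140)
Z = -70/3 (Z = -⅙*140 = -70/3 ≈ -23.333)
d(Q) = 425 + Q² - 508*Q
378515 + d(Z) = 378515 + (425 + (-70/3)² - 508*(-70/3)) = 378515 + (425 + 4900/9 + 35560/3) = 378515 + 115405/9 = 3522040/9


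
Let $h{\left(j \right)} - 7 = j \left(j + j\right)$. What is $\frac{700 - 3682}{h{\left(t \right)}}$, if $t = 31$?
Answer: $- \frac{994}{643} \approx -1.5459$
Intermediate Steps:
$h{\left(j \right)} = 7 + 2 j^{2}$ ($h{\left(j \right)} = 7 + j \left(j + j\right) = 7 + j 2 j = 7 + 2 j^{2}$)
$\frac{700 - 3682}{h{\left(t \right)}} = \frac{700 - 3682}{7 + 2 \cdot 31^{2}} = - \frac{2982}{7 + 2 \cdot 961} = - \frac{2982}{7 + 1922} = - \frac{2982}{1929} = \left(-2982\right) \frac{1}{1929} = - \frac{994}{643}$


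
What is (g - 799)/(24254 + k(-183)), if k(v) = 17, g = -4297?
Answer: -392/1867 ≈ -0.20996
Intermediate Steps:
(g - 799)/(24254 + k(-183)) = (-4297 - 799)/(24254 + 17) = -5096/24271 = -5096*1/24271 = -392/1867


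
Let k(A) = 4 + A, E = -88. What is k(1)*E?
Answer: -440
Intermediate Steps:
k(1)*E = (4 + 1)*(-88) = 5*(-88) = -440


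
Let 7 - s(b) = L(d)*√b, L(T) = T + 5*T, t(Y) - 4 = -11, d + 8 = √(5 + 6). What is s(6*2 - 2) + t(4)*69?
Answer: -476 - 6*√110 + 48*√10 ≈ -387.14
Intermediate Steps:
d = -8 + √11 (d = -8 + √(5 + 6) = -8 + √11 ≈ -4.6834)
t(Y) = -7 (t(Y) = 4 - 11 = -7)
L(T) = 6*T
s(b) = 7 - √b*(-48 + 6*√11) (s(b) = 7 - 6*(-8 + √11)*√b = 7 - (-48 + 6*√11)*√b = 7 - √b*(-48 + 6*√11))
s(6*2 - 2) + t(4)*69 = (7 + 6*√(6*2 - 2)*(8 - √11)) - 7*69 = (7 + 6*√(12 - 2)*(8 - √11)) - 483 = (7 + 6*√10*(8 - √11)) - 483 = -476 + 6*√10*(8 - √11)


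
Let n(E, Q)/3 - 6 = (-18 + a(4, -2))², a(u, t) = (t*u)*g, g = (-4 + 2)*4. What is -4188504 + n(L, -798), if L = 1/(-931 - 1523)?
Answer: -4182138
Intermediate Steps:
g = -8 (g = -2*4 = -8)
L = -1/2454 (L = 1/(-2454) = -1/2454 ≈ -0.00040750)
a(u, t) = -8*t*u (a(u, t) = (t*u)*(-8) = -8*t*u)
n(E, Q) = 6366 (n(E, Q) = 18 + 3*(-18 - 8*(-2)*4)² = 18 + 3*(-18 + 64)² = 18 + 3*46² = 18 + 3*2116 = 18 + 6348 = 6366)
-4188504 + n(L, -798) = -4188504 + 6366 = -4182138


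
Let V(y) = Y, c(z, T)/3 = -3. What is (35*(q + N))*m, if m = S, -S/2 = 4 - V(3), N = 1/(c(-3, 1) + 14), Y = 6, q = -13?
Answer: -1792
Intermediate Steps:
c(z, T) = -9 (c(z, T) = 3*(-3) = -9)
V(y) = 6
N = 1/5 (N = 1/(-9 + 14) = 1/5 ≈ 0.20000)
S = 4 (S = -2*(4 - 1*6) = -2*(4 - 6) = -2*(-2) = 4)
m = 4
(35*(q + N))*m = (35*(-13 + 1/5))*4 = (35*(-64/5))*4 = -448*4 = -1792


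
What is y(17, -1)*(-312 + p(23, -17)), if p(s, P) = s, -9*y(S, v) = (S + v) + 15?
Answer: 8959/9 ≈ 995.44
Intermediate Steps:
y(S, v) = -5/3 - S/9 - v/9 (y(S, v) = -((S + v) + 15)/9 = -(15 + S + v)/9 = -5/3 - S/9 - v/9)
y(17, -1)*(-312 + p(23, -17)) = (-5/3 - ⅑*17 - ⅑*(-1))*(-312 + 23) = (-5/3 - 17/9 + ⅑)*(-289) = -31/9*(-289) = 8959/9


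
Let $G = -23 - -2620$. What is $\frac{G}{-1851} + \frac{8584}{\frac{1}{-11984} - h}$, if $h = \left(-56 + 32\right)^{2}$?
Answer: $- \frac{208340116901}{12777055035} \approx -16.306$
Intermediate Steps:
$h = 576$ ($h = \left(-24\right)^{2} = 576$)
$G = 2597$ ($G = -23 + 2620 = 2597$)
$\frac{G}{-1851} + \frac{8584}{\frac{1}{-11984} - h} = \frac{2597}{-1851} + \frac{8584}{\frac{1}{-11984} - 576} = 2597 \left(- \frac{1}{1851}\right) + \frac{8584}{- \frac{1}{11984} - 576} = - \frac{2597}{1851} + \frac{8584}{- \frac{6902785}{11984}} = - \frac{2597}{1851} + 8584 \left(- \frac{11984}{6902785}\right) = - \frac{2597}{1851} - \frac{102870656}{6902785} = - \frac{208340116901}{12777055035}$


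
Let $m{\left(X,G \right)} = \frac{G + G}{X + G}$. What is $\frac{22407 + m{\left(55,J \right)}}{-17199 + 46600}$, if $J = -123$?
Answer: $\frac{761961}{999634} \approx 0.76224$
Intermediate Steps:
$m{\left(X,G \right)} = \frac{2 G}{G + X}$
$\frac{22407 + m{\left(55,J \right)}}{-17199 + 46600} = \frac{22407 + 2 \left(-123\right) \frac{1}{-123 + 55}}{-17199 + 46600} = \frac{22407 + 2 \left(-123\right) \frac{1}{-68}}{29401} = \left(22407 + 2 \left(-123\right) \left(- \frac{1}{68}\right)\right) \frac{1}{29401} = \left(22407 + \frac{123}{34}\right) \frac{1}{29401} = \frac{761961}{34} \cdot \frac{1}{29401} = \frac{761961}{999634}$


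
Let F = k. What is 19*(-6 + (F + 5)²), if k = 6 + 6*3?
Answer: 15865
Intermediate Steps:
k = 24 (k = 6 + 18 = 24)
F = 24
19*(-6 + (F + 5)²) = 19*(-6 + (24 + 5)²) = 19*(-6 + 29²) = 19*(-6 + 841) = 19*835 = 15865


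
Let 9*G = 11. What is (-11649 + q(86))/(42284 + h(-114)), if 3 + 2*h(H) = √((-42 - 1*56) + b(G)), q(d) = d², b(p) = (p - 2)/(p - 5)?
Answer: -4891307252/48628427395 + 8506*I*√4522/48628427395 ≈ -0.10059 + 1.1763e-5*I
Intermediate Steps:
G = 11/9 (G = (⅑)*11 = 11/9 ≈ 1.2222)
b(p) = (-2 + p)/(-5 + p)
h(H) = -3/2 + 5*I*√4522/68 (h(H) = -3/2 + √((-42 - 1*56) + (-2 + 11/9)/(-5 + 11/9))/2 = -3/2 + √((-42 - 56) - 7/9/(-34/9))/2 = -3/2 + √(-98 - 9/34*(-7/9))/2 = -3/2 + √(-98 + 7/34)/2 = -3/2 + √(-3325/34)/2 = -3/2 + (5*I*√4522/34)/2 = -3/2 + 5*I*√4522/68)
(-11649 + q(86))/(42284 + h(-114)) = (-11649 + 86²)/(42284 + (-3/2 + 5*I*√4522/68)) = (-11649 + 7396)/(84565/2 + 5*I*√4522/68) = -4253/(84565/2 + 5*I*√4522/68)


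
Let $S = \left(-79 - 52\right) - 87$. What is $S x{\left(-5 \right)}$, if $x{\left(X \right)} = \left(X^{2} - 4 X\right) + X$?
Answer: $-8720$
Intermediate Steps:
$S = -218$ ($S = -131 - 87 = -218$)
$x{\left(X \right)} = X^{2} - 3 X$
$S x{\left(-5 \right)} = - 218 \left(- 5 \left(-3 - 5\right)\right) = - 218 \left(\left(-5\right) \left(-8\right)\right) = \left(-218\right) 40 = -8720$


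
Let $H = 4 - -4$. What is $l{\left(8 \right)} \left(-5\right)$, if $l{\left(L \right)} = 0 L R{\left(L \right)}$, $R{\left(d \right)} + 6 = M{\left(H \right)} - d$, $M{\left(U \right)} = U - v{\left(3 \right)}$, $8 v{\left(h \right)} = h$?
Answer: $0$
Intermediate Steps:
$H = 8$ ($H = 4 + 4 = 8$)
$v{\left(h \right)} = \frac{h}{8}$
$M{\left(U \right)} = - \frac{3}{8} + U$ ($M{\left(U \right)} = U - \frac{1}{8} \cdot 3 = U - \frac{3}{8} = - \frac{3}{8} + U$)
$R{\left(d \right)} = \frac{13}{8} - d$ ($R{\left(d \right)} = -6 - \left(- \frac{61}{8} + d\right) = \frac{13}{8} - d$)
$l{\left(L \right)} = 0$ ($l{\left(L \right)} = 0 L \left(\frac{13}{8} - L\right) = 0 \left(\frac{13}{8} - L\right) = 0$)
$l{\left(8 \right)} \left(-5\right) = 0 \left(-5\right) = 0$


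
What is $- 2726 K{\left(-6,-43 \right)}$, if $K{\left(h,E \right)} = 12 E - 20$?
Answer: $1461136$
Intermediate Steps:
$K{\left(h,E \right)} = -20 + 12 E$
$- 2726 K{\left(-6,-43 \right)} = - 2726 \left(-20 + 12 \left(-43\right)\right) = - 2726 \left(-20 - 516\right) = \left(-2726\right) \left(-536\right) = 1461136$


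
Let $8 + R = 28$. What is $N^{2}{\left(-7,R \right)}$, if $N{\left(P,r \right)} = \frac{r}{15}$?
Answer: $\frac{16}{9} \approx 1.7778$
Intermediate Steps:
$R = 20$ ($R = -8 + 28 = 20$)
$N{\left(P,r \right)} = \frac{r}{15}$ ($N{\left(P,r \right)} = r \frac{1}{15} = \frac{r}{15}$)
$N^{2}{\left(-7,R \right)} = \left(\frac{1}{15} \cdot 20\right)^{2} = \left(\frac{4}{3}\right)^{2} = \frac{16}{9}$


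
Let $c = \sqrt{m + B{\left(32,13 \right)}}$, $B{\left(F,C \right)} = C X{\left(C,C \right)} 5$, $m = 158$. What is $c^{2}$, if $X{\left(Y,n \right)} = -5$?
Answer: $-167$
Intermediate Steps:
$B{\left(F,C \right)} = - 25 C$ ($B{\left(F,C \right)} = C \left(-5\right) 5 = - 5 C 5 = - 25 C$)
$c = i \sqrt{167}$ ($c = \sqrt{158 - 325} = \sqrt{-167} = i \sqrt{167} \approx 12.923 i$)
$c^{2} = \left(i \sqrt{167}\right)^{2} = -167$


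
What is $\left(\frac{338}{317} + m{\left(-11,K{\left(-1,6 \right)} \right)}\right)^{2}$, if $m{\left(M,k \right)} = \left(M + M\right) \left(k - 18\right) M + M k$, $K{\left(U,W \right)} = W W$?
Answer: $\frac{1576677012964}{100489} \approx 1.569 \cdot 10^{7}$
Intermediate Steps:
$K{\left(U,W \right)} = W^{2}$
$m{\left(M,k \right)} = M k + 2 M^{2} \left(-18 + k\right)$ ($m{\left(M,k \right)} = 2 M \left(-18 + k\right) M + M k = 2 M^{2} \left(-18 + k\right) + M k = M k + 2 M^{2} \left(-18 + k\right)$)
$\left(\frac{338}{317} + m{\left(-11,K{\left(-1,6 \right)} \right)}\right)^{2} = \left(\frac{338}{317} - 11 \left(6^{2} - -396 + 2 \left(-11\right) 6^{2}\right)\right)^{2} = \left(338 \cdot \frac{1}{317} - 11 \left(36 + 396 + 2 \left(-11\right) 36\right)\right)^{2} = \left(\frac{338}{317} - 11 \left(36 + 396 - 792\right)\right)^{2} = \left(\frac{338}{317} - -3960\right)^{2} = \left(\frac{338}{317} + 3960\right)^{2} = \left(\frac{1255658}{317}\right)^{2} = \frac{1576677012964}{100489}$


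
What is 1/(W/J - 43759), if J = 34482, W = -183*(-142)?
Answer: -5747/251478642 ≈ -2.2853e-5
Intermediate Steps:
W = 25986
1/(W/J - 43759) = 1/(25986/34482 - 43759) = 1/(25986*(1/34482) - 43759) = 1/(4331/5747 - 43759) = 1/(-251478642/5747) = -5747/251478642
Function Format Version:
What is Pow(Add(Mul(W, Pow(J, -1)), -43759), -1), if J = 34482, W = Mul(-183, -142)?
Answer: Rational(-5747, 251478642) ≈ -2.2853e-5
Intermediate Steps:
W = 25986
Pow(Add(Mul(W, Pow(J, -1)), -43759), -1) = Pow(Add(Mul(25986, Pow(34482, -1)), -43759), -1) = Pow(Add(Mul(25986, Rational(1, 34482)), -43759), -1) = Pow(Add(Rational(4331, 5747), -43759), -1) = Pow(Rational(-251478642, 5747), -1) = Rational(-5747, 251478642)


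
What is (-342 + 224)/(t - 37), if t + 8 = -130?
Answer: 118/175 ≈ 0.67429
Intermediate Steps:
t = -138 (t = -8 - 130 = -138)
(-342 + 224)/(t - 37) = (-342 + 224)/(-138 - 37) = -118/(-175) = -118*(-1/175) = 118/175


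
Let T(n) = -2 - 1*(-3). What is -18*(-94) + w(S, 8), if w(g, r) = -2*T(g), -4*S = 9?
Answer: 1690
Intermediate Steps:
T(n) = 1 (T(n) = -2 + 3 = 1)
S = -9/4 (S = -¼*9 = -9/4 ≈ -2.2500)
w(g, r) = -2 (w(g, r) = -2*1 = -2)
-18*(-94) + w(S, 8) = -18*(-94) - 2 = 1692 - 2 = 1690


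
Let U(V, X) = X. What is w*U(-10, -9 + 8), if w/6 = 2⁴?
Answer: -96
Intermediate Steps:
w = 96 (w = 6*2⁴ = 6*16 = 96)
w*U(-10, -9 + 8) = 96*(-9 + 8) = 96*(-1) = -96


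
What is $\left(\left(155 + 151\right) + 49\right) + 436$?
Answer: $791$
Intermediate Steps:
$\left(\left(155 + 151\right) + 49\right) + 436 = \left(306 + 49\right) + 436 = 355 + 436 = 791$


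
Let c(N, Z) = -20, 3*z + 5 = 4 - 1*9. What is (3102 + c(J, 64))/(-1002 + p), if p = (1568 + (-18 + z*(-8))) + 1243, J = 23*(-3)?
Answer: 9246/5453 ≈ 1.6956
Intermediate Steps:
J = -69
z = -10/3 (z = -5/3 + (4 - 1*9)/3 = -5/3 + (4 - 9)/3 = -5/3 + (1/3)*(-5) = -5/3 - 5/3 = -10/3 ≈ -3.3333)
p = 8459/3 (p = (1568 + (-18 - 10/3*(-8))) + 1243 = (1568 + (-18 + 80/3)) + 1243 = (1568 + 26/3) + 1243 = 4730/3 + 1243 = 8459/3 ≈ 2819.7)
(3102 + c(J, 64))/(-1002 + p) = (3102 - 20)/(-1002 + 8459/3) = 3082/(5453/3) = 3082*(3/5453) = 9246/5453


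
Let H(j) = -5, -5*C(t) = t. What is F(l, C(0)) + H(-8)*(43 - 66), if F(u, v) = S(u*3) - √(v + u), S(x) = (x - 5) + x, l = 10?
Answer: 170 - √10 ≈ 166.84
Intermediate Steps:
C(t) = -t/5
S(x) = -5 + 2*x (S(x) = (-5 + x) + x = -5 + 2*x)
F(u, v) = -5 - √(u + v) + 6*u (F(u, v) = (-5 + 2*(u*3)) - √(v + u) = (-5 + 2*(3*u)) - √(u + v) = (-5 + 6*u) - √(u + v) = -5 - √(u + v) + 6*u)
F(l, C(0)) + H(-8)*(43 - 66) = (-5 - √(10 - ⅕*0) + 6*10) - 5*(43 - 66) = (-5 - √(10 + 0) + 60) - 5*(-23) = (-5 - √10 + 60) + 115 = (55 - √10) + 115 = 170 - √10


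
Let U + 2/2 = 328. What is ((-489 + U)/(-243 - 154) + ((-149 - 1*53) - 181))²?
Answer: 23070268321/157609 ≈ 1.4638e+5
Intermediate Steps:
U = 327 (U = -1 + 328 = 327)
((-489 + U)/(-243 - 154) + ((-149 - 1*53) - 181))² = ((-489 + 327)/(-243 - 154) + ((-149 - 1*53) - 181))² = (-162/(-397) + ((-149 - 53) - 181))² = (-162*(-1/397) + (-202 - 181))² = (162/397 - 383)² = (-151889/397)² = 23070268321/157609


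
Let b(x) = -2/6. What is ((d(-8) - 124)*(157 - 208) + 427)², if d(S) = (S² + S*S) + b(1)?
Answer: 57600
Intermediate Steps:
b(x) = -⅓ (b(x) = -2*⅙ = -⅓)
d(S) = -⅓ + 2*S² (d(S) = (S² + S*S) - ⅓ = (S² + S²) - ⅓ = 2*S² - ⅓ = -⅓ + 2*S²)
((d(-8) - 124)*(157 - 208) + 427)² = (((-⅓ + 2*(-8)²) - 124)*(157 - 208) + 427)² = (((-⅓ + 2*64) - 124)*(-51) + 427)² = (((-⅓ + 128) - 124)*(-51) + 427)² = ((383/3 - 124)*(-51) + 427)² = ((11/3)*(-51) + 427)² = (-187 + 427)² = 240² = 57600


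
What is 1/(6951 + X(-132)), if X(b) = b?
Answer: 1/6819 ≈ 0.00014665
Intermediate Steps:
1/(6951 + X(-132)) = 1/(6951 - 132) = 1/6819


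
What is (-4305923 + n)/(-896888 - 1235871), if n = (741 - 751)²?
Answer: 4305823/2132759 ≈ 2.0189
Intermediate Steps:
n = 100 (n = (-10)² = 100)
(-4305923 + n)/(-896888 - 1235871) = (-4305923 + 100)/(-896888 - 1235871) = -4305823/(-2132759) = -4305823*(-1/2132759) = 4305823/2132759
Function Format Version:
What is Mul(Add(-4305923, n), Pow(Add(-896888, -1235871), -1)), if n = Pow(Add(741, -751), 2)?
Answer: Rational(4305823, 2132759) ≈ 2.0189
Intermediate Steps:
n = 100 (n = Pow(-10, 2) = 100)
Mul(Add(-4305923, n), Pow(Add(-896888, -1235871), -1)) = Mul(Add(-4305923, 100), Pow(Add(-896888, -1235871), -1)) = Mul(-4305823, Pow(-2132759, -1)) = Mul(-4305823, Rational(-1, 2132759)) = Rational(4305823, 2132759)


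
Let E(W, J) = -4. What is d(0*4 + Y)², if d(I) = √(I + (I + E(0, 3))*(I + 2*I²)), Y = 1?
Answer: -8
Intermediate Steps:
d(I) = √(I + (-4 + I)*(I + 2*I²)) (d(I) = √(I + (I - 4)*(I + 2*I²)) = √(I + (-4 + I)*(I + 2*I²)))
d(0*4 + Y)² = (√((0*4 + 1)*(-3 - 7*(0*4 + 1) + 2*(0*4 + 1)²)))² = (√((0 + 1)*(-3 - 7*(0 + 1) + 2*(0 + 1)²)))² = (√(1*(-3 - 7*1 + 2*1²)))² = (√(1*(-3 - 7 + 2*1)))² = (√(1*(-3 - 7 + 2)))² = (√(1*(-8)))² = (√(-8))² = (2*I*√2)² = -8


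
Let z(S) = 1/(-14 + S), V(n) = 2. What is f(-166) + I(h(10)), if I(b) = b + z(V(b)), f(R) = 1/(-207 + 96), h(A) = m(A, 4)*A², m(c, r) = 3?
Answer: 133159/444 ≈ 299.91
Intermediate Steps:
h(A) = 3*A²
f(R) = -1/111 (f(R) = 1/(-111) = -1/111)
I(b) = -1/12 + b (I(b) = b + 1/(-14 + 2) = b + 1/(-12) = b - 1/12 = -1/12 + b)
f(-166) + I(h(10)) = -1/111 + (-1/12 + 3*10²) = -1/111 + (-1/12 + 3*100) = -1/111 + (-1/12 + 300) = -1/111 + 3599/12 = 133159/444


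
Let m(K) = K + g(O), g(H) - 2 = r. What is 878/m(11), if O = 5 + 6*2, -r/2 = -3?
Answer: 878/19 ≈ 46.211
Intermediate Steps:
r = 6 (r = -2*(-3) = 6)
O = 17 (O = 5 + 12 = 17)
g(H) = 8 (g(H) = 2 + 6 = 8)
m(K) = 8 + K (m(K) = K + 8 = 8 + K)
878/m(11) = 878/(8 + 11) = 878/19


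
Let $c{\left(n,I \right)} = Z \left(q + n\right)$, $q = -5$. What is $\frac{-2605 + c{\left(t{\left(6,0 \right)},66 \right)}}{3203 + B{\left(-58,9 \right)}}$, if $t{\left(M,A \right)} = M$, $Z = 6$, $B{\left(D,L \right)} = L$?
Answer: $- \frac{2599}{3212} \approx -0.80915$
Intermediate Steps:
$c{\left(n,I \right)} = -30 + 6 n$ ($c{\left(n,I \right)} = 6 \left(-5 + n\right) = -30 + 6 n$)
$\frac{-2605 + c{\left(t{\left(6,0 \right)},66 \right)}}{3203 + B{\left(-58,9 \right)}} = \frac{-2605 + \left(-30 + 6 \cdot 6\right)}{3203 + 9} = \frac{-2605 + \left(-30 + 36\right)}{3212} = \left(-2605 + 6\right) \frac{1}{3212} = \left(-2599\right) \frac{1}{3212} = - \frac{2599}{3212}$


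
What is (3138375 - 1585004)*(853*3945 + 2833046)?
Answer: 9627996949601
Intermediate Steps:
(3138375 - 1585004)*(853*3945 + 2833046) = 1553371*(3365085 + 2833046) = 1553371*6198131 = 9627996949601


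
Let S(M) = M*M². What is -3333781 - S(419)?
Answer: -76893840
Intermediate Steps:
S(M) = M³
-3333781 - S(419) = -3333781 - 1*419³ = -3333781 - 1*73560059 = -3333781 - 73560059 = -76893840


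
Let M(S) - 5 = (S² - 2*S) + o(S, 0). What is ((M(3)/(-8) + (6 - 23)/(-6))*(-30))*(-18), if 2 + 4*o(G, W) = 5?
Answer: 7515/8 ≈ 939.38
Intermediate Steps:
o(G, W) = ¾ (o(G, W) = -½ + (¼)*5 = -½ + 5/4 = ¾)
M(S) = 23/4 + S² - 2*S (M(S) = 5 + ((S² - 2*S) + ¾) = 5 + (¾ + S² - 2*S) = 23/4 + S² - 2*S)
((M(3)/(-8) + (6 - 23)/(-6))*(-30))*(-18) = (((23/4 + 3² - 2*3)/(-8) + (6 - 23)/(-6))*(-30))*(-18) = (((23/4 + 9 - 6)*(-⅛) - 17*(-⅙))*(-30))*(-18) = (((35/4)*(-⅛) + 17/6)*(-30))*(-18) = ((-35/32 + 17/6)*(-30))*(-18) = ((167/96)*(-30))*(-18) = -835/16*(-18) = 7515/8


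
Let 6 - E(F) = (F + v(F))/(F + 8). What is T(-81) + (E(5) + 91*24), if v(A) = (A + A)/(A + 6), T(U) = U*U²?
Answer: -5821766/11 ≈ -5.2925e+5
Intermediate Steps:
T(U) = U³
v(A) = 2*A/(6 + A) (v(A) = (2*A)/(6 + A) = 2*A/(6 + A))
E(F) = 6 - (F + 2*F/(6 + F))/(8 + F) (E(F) = 6 - (F + 2*F/(6 + F))/(F + 8) = 6 - (F + 2*F/(6 + F))/(8 + F))
T(-81) + (E(5) + 91*24) = (-81)³ + ((36 + 5*5)/(6 + 5) + 91*24) = -531441 + ((36 + 25)/11 + 2184) = -531441 + ((1/11)*61 + 2184) = -531441 + (61/11 + 2184) = -531441 + 24085/11 = -5821766/11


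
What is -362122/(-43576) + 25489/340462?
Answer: 31099872257/3708993028 ≈ 8.3850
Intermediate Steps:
-362122/(-43576) + 25489/340462 = -362122*(-1/43576) + 25489*(1/340462) = 181061/21788 + 25489/340462 = 31099872257/3708993028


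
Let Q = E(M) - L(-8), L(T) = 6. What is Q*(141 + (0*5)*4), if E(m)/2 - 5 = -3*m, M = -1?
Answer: 1410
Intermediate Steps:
E(m) = 10 - 6*m (E(m) = 10 + 2*(-3*m) = 10 - 6*m)
Q = 10 (Q = (10 - 6*(-1)) - 1*6 = (10 + 6) - 6 = 16 - 6 = 10)
Q*(141 + (0*5)*4) = 10*(141 + (0*5)*4) = 10*(141 + 0*4) = 10*(141 + 0) = 10*141 = 1410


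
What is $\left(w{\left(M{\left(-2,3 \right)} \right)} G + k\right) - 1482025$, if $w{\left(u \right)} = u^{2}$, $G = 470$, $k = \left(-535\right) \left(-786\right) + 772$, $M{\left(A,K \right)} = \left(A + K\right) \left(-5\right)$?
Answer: $-1048993$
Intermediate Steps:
$M{\left(A,K \right)} = - 5 A - 5 K$
$k = 421282$ ($k = 420510 + 772 = 421282$)
$\left(w{\left(M{\left(-2,3 \right)} \right)} G + k\right) - 1482025 = \left(\left(\left(-5\right) \left(-2\right) - 15\right)^{2} \cdot 470 + 421282\right) - 1482025 = \left(\left(10 - 15\right)^{2} \cdot 470 + 421282\right) - 1482025 = \left(\left(-5\right)^{2} \cdot 470 + 421282\right) - 1482025 = \left(25 \cdot 470 + 421282\right) - 1482025 = \left(11750 + 421282\right) - 1482025 = 433032 - 1482025 = -1048993$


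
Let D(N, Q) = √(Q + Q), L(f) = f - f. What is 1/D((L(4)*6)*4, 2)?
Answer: ½ ≈ 0.50000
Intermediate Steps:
L(f) = 0
D(N, Q) = √2*√Q (D(N, Q) = √(2*Q) = √2*√Q)
1/D((L(4)*6)*4, 2) = 1/(√2*√2) = 1/2 = ½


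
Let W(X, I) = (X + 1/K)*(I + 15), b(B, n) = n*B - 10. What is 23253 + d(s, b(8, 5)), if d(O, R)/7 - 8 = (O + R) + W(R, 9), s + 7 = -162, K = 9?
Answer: 82184/3 ≈ 27395.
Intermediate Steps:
b(B, n) = -10 + B*n (b(B, n) = B*n - 10 = -10 + B*n)
s = -169 (s = -7 - 162 = -169)
W(X, I) = (15 + I)*(⅑ + X) (W(X, I) = (X + 1/9)*(I + 15) = (X + ⅑)*(15 + I) = (⅑ + X)*(15 + I) = (15 + I)*(⅑ + X))
d(O, R) = 224/3 + 7*O + 175*R (d(O, R) = 56 + 7*((O + R) + (5/3 + (⅑)*9 + R*(15 + 9))) = 56 + 7*((O + R) + (5/3 + 1 + R*24)) = 56 + 7*((O + R) + (5/3 + 1 + 24*R)) = 56 + 7*((O + R) + (8/3 + 24*R)) = 56 + 7*(8/3 + O + 25*R) = 56 + (56/3 + 7*O + 175*R) = 224/3 + 7*O + 175*R)
23253 + d(s, b(8, 5)) = 23253 + (224/3 + 7*(-169) + 175*(-10 + 8*5)) = 23253 + (224/3 - 1183 + 175*(-10 + 40)) = 23253 + (224/3 - 1183 + 175*30) = 23253 + (224/3 - 1183 + 5250) = 23253 + 12425/3 = 82184/3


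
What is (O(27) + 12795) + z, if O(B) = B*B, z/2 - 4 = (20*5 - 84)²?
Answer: 14044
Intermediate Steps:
z = 520 (z = 8 + 2*(20*5 - 84)² = 8 + 2*(100 - 84)² = 8 + 2*16² = 8 + 2*256 = 8 + 512 = 520)
O(B) = B²
(O(27) + 12795) + z = (27² + 12795) + 520 = (729 + 12795) + 520 = 13524 + 520 = 14044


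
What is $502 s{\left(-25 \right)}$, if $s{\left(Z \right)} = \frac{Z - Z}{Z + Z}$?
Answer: $0$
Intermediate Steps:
$s{\left(Z \right)} = 0$ ($s{\left(Z \right)} = \frac{0}{2 Z} = 0 \frac{1}{2 Z} = 0$)
$502 s{\left(-25 \right)} = 502 \cdot 0 = 0$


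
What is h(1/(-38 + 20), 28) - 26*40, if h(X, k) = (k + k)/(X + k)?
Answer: -522112/503 ≈ -1038.0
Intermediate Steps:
h(X, k) = 2*k/(X + k) (h(X, k) = (2*k)/(X + k) = 2*k/(X + k))
h(1/(-38 + 20), 28) - 26*40 = 2*28/(1/(-38 + 20) + 28) - 26*40 = 2*28/(1/(-18) + 28) - 1*1040 = 2*28/(-1/18 + 28) - 1040 = 2*28/(503/18) - 1040 = 2*28*(18/503) - 1040 = 1008/503 - 1040 = -522112/503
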